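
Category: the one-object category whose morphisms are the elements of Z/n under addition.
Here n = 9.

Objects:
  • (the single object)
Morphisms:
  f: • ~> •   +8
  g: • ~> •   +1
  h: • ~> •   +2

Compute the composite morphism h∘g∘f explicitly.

  0 +8≡8 +1≡0 +2≡2  (mod 9)
composite: +2

Answer: +2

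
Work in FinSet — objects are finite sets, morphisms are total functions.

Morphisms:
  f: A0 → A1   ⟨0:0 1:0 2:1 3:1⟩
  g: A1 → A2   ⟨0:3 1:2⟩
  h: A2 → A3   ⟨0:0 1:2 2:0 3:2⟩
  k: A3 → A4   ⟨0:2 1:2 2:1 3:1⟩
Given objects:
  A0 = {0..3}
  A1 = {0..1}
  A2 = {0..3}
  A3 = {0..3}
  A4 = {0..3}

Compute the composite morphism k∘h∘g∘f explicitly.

Answer: ⟨0:1 1:1 2:2 3:2⟩

Trace:
  0 f→0 g→3 h→2 k→1
  1 f→0 g→3 h→2 k→1
  2 f→1 g→2 h→0 k→2
  3 f→1 g→2 h→0 k→2
⟦path⟧: ⟨0:1 1:1 2:2 3:2⟩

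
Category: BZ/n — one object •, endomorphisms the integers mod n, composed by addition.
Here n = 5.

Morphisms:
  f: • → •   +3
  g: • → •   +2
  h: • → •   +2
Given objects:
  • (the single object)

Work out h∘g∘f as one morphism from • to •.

  0 +3≡3 +2≡0 +2≡2  (mod 5)
composite: +2

Answer: +2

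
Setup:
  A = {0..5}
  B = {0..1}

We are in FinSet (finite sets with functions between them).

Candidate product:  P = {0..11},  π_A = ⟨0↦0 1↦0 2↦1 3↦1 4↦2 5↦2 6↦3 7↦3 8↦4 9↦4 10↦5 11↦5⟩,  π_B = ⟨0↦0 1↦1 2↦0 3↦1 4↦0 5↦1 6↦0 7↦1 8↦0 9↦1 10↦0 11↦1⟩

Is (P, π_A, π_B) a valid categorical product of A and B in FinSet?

Answer: VALID PRODUCT

Trace:
|A|·|B| = 6·2 = 12;  |P| = 12
Check the pairing map k ↦ (π_A(k), π_B(k)):
  0 ↦ (0,0)
  1 ↦ (0,1)
  2 ↦ (1,0)
  3 ↦ (1,1)
  4 ↦ (2,0)
  5 ↦ (2,1)
  6 ↦ (3,0)
  7 ↦ (3,1)
  8 ↦ (4,0)
  9 ↦ (4,1)
  10 ↦ (5,0)
  11 ↦ (5,1)
distinct pairs in image: 12 / 12 needed
  → bijection onto A×B; projections well-typed.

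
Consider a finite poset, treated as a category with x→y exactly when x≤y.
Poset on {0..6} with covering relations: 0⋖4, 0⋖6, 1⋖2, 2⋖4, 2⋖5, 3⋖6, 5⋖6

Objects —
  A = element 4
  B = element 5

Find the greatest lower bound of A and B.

{x : x≤A ∧ x≤B} = {1,2}  (A=4, B=5)
  1 ≤ 2
  2 ≤ 2
glb = 2

Answer: A∧B = 2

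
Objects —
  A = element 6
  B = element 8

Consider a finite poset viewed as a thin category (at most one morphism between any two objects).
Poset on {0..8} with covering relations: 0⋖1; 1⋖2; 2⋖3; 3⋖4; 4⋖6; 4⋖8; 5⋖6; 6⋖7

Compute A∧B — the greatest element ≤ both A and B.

Answer: A∧B = 4

Work:
Common predecessors of 6,8: {0,1,2,3,4}
  0 ⊑ 4
  1 ⊑ 4
  2 ⊑ 4
  3 ⊑ 4
  4 ⊑ 4
glb = 4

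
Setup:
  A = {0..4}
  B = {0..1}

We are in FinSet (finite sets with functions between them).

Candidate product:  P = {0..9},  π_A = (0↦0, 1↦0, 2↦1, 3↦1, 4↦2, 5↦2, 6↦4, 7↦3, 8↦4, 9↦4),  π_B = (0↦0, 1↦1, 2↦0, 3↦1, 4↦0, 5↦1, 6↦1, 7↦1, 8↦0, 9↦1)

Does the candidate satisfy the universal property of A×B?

|A|·|B| = 5·2 = 10;  |P| = 10
Check the pairing map k ↦ (π_A(k), π_B(k)):
  0 ↦ (0,0)
  1 ↦ (0,1)
  2 ↦ (1,0)
  3 ↦ (1,1)
  4 ↦ (2,0)
  5 ↦ (2,1)
  6 ↦ (4,1)
  7 ↦ (3,1)
  8 ↦ (4,0)
  9 ↦ (4,1)  ✗ repeats pair of k=6
distinct pairs in image: 9 / 10 needed
  → (4,1) hit at k=6 and k=9

Answer: NOT A VALID PRODUCT — duplicate pair at indices 9,6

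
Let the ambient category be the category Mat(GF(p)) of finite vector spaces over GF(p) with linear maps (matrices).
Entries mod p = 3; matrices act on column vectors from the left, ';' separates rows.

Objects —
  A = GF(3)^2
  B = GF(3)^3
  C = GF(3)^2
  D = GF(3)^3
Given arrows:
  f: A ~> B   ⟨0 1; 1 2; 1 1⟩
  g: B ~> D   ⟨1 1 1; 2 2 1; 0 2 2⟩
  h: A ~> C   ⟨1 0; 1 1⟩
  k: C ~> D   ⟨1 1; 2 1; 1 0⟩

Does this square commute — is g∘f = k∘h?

Path 1 = f;g:
  e0=[1,0] f~>[0,1,1] g~>[2,0,1]
  e1=[0,1] f~>[1,2,1] g~>[1,1,0]
  composite₁ = ⟨2 1; 0 1; 1 0⟩
Path 2 = h;k:
  e0=[1,0] h~>[1,1] k~>[2,0,1]
  e1=[0,1] h~>[0,1] k~>[1,1,0]
  composite₂ = ⟨2 1; 0 1; 1 0⟩
Equal? equal; square commutes

Answer: COMMUTES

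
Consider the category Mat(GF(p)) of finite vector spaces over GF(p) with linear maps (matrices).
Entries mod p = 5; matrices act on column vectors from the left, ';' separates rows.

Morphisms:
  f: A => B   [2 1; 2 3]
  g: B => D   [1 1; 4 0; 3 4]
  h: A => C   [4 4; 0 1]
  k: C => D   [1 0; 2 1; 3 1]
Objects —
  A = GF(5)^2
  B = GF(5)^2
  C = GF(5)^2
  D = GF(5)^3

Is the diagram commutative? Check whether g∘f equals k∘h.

Path 1 = f;g:
  e0=(1,0) f=>(2,2) g=>(4,3,4)
  e1=(0,1) f=>(1,3) g=>(4,4,0)
  result₁ = [4 4; 3 4; 4 0]
Path 2 = h;k:
  e0=(1,0) h=>(4,0) k=>(4,3,2)
  e1=(0,1) h=>(4,1) k=>(4,4,3)
  result₂ = [4 4; 3 4; 2 3]
Equal? differ; not commutative

Answer: DOES NOT COMMUTE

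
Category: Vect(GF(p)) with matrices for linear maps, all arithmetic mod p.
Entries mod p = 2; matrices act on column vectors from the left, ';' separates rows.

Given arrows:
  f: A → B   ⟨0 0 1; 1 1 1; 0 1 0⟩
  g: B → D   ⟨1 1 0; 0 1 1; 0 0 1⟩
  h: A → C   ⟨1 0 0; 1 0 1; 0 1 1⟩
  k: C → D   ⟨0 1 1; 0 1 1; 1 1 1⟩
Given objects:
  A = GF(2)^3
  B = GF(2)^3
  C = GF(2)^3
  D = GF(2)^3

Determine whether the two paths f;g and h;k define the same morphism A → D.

1) trace f;g:
  e0=(1,0,0) f→(0,1,0) g→(1,1,0)
  e1=(0,1,0) f→(0,1,1) g→(1,0,1)
  e2=(0,0,1) f→(1,1,0) g→(0,1,0)
  result₁ = ⟨1 1 0; 1 0 1; 0 1 0⟩
2) trace h;k:
  e0=(1,0,0) h→(1,1,0) k→(1,1,0)
  e1=(0,1,0) h→(0,0,1) k→(1,1,1)
  e2=(0,0,1) h→(0,1,1) k→(0,0,0)
  result₂ = ⟨1 1 0; 1 1 0; 0 1 0⟩
Equal? NO — does not commute

Answer: DOES NOT COMMUTE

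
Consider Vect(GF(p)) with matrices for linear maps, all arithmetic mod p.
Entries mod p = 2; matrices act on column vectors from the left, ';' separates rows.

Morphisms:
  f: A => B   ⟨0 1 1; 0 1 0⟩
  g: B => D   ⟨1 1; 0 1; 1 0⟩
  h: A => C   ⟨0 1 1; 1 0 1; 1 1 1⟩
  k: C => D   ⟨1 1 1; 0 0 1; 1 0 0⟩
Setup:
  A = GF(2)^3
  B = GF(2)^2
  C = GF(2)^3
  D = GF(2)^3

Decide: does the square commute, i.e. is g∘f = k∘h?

Along f;g (path 1):
  e0=⟨1,0,0⟩ f=>⟨0,0⟩ g=>⟨0,0,0⟩
  e1=⟨0,1,0⟩ f=>⟨1,1⟩ g=>⟨0,1,1⟩
  e2=⟨0,0,1⟩ f=>⟨1,0⟩ g=>⟨1,0,1⟩
  ⟦path⟧₁ = ⟨0 0 1; 0 1 0; 0 1 1⟩
Along h;k (path 2):
  e0=⟨1,0,0⟩ h=>⟨0,1,1⟩ k=>⟨0,1,0⟩
  e1=⟨0,1,0⟩ h=>⟨1,0,1⟩ k=>⟨0,1,1⟩
  e2=⟨0,0,1⟩ h=>⟨1,1,1⟩ k=>⟨1,1,1⟩
  ⟦path⟧₂ = ⟨0 0 1; 1 1 1; 0 1 1⟩
Equal? differ; not commutative

Answer: DOES NOT COMMUTE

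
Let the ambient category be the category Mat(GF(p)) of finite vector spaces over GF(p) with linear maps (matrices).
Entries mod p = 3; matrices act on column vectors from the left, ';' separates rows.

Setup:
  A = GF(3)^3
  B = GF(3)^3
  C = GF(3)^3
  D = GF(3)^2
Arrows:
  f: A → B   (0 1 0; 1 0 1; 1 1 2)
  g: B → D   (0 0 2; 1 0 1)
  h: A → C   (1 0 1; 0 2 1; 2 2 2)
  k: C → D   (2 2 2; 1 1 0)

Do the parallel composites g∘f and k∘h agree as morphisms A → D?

Along f;g (path 1):
  e0=(1,0,0) f→(0,1,1) g→(2,1)
  e1=(0,1,0) f→(1,0,1) g→(2,2)
  e2=(0,0,1) f→(0,1,2) g→(1,2)
  result₁ = (2 2 1; 1 2 2)
Along h;k (path 2):
  e0=(1,0,0) h→(1,0,2) k→(0,1)
  e1=(0,1,0) h→(0,2,2) k→(2,2)
  e2=(0,0,1) h→(1,1,2) k→(2,2)
  result₂ = (0 2 2; 1 2 2)
Equal? differ; not commutative

Answer: DOES NOT COMMUTE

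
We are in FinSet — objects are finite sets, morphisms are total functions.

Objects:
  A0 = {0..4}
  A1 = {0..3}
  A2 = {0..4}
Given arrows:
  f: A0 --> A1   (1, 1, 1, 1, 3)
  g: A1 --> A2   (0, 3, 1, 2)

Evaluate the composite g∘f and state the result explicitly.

  0 f-->1 g-->3
  1 f-->1 g-->3
  2 f-->1 g-->3
  3 f-->1 g-->3
  4 f-->3 g-->2
composite: (3, 3, 3, 3, 2)

Answer: (3, 3, 3, 3, 2)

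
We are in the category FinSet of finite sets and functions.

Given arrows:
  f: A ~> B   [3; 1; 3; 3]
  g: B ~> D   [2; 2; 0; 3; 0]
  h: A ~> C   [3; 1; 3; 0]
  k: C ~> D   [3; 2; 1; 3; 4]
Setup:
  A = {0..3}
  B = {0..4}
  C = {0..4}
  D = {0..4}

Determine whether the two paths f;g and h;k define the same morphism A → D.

Along f;g (path 1):
  0 f~>3 g~>3
  1 f~>1 g~>2
  2 f~>3 g~>3
  3 f~>3 g~>3
  result₁ = [3; 2; 3; 3]
Along h;k (path 2):
  0 h~>3 k~>3
  1 h~>1 k~>2
  2 h~>3 k~>3
  3 h~>0 k~>3
  result₂ = [3; 2; 3; 3]
Equal? equal; square commutes

Answer: COMMUTES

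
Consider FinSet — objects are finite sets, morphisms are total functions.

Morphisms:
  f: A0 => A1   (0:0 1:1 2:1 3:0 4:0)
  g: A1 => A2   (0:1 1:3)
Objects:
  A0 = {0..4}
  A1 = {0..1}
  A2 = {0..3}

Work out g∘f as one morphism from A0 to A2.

Answer: (0:1 1:3 2:3 3:1 4:1)

Derivation:
  0 f=>0 g=>1
  1 f=>1 g=>3
  2 f=>1 g=>3
  3 f=>0 g=>1
  4 f=>0 g=>1
⟦path⟧: (0:1 1:3 2:3 3:1 4:1)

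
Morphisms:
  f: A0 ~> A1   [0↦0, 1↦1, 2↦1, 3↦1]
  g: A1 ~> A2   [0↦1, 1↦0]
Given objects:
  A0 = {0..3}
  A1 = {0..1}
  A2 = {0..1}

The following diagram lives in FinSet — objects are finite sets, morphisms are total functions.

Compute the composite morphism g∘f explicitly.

  0 f~>0 g~>1
  1 f~>1 g~>0
  2 f~>1 g~>0
  3 f~>1 g~>0
result: [0↦1, 1↦0, 2↦0, 3↦0]

Answer: [0↦1, 1↦0, 2↦0, 3↦0]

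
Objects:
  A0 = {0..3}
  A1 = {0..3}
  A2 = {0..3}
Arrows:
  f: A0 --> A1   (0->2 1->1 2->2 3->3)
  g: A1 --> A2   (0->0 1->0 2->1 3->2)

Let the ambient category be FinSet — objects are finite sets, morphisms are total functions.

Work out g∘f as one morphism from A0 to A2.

Answer: (0->1 1->0 2->1 3->2)

Derivation:
  0 f-->2 g-->1
  1 f-->1 g-->0
  2 f-->2 g-->1
  3 f-->3 g-->2
⟦path⟧: (0->1 1->0 2->1 3->2)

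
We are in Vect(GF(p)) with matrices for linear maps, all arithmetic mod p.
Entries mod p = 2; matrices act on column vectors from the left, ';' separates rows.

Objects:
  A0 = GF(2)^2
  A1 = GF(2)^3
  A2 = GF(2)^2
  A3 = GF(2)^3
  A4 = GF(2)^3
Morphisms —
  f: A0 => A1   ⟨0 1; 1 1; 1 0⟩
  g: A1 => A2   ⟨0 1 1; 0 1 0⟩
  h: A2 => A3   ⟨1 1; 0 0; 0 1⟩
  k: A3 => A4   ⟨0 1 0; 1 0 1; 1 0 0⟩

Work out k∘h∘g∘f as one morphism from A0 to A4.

  e0=⟨1,0⟩ f=>⟨0,1,1⟩ g=>⟨0,1⟩ h=>⟨1,0,1⟩ k=>⟨0,0,1⟩
  e1=⟨0,1⟩ f=>⟨1,1,0⟩ g=>⟨1,1⟩ h=>⟨0,0,1⟩ k=>⟨0,1,0⟩
result: ⟨0 0; 0 1; 1 0⟩

Answer: ⟨0 0; 0 1; 1 0⟩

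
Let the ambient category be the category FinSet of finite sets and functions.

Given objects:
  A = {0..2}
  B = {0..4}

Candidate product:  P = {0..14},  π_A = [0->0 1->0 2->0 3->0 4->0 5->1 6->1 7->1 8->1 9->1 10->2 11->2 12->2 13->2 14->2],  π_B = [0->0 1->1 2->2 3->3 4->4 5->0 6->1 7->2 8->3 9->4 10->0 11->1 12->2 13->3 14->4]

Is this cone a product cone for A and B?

|A|·|B| = 3·5 = 15;  |P| = 15
Check the pairing map k ↦ (π_A(k), π_B(k)):
  0 -> (0,0)
  1 -> (0,1)
  2 -> (0,2)
  3 -> (0,3)
  4 -> (0,4)
  5 -> (1,0)
  6 -> (1,1)
  7 -> (1,2)
  8 -> (1,3)
  9 -> (1,4)
  10 -> (2,0)
  11 -> (2,1)
  12 -> (2,2)
  13 -> (2,3)
  14 -> (2,4)
distinct pairs in image: 15 / 15 needed
  → bijection onto A×B; projections well-typed.

Answer: VALID PRODUCT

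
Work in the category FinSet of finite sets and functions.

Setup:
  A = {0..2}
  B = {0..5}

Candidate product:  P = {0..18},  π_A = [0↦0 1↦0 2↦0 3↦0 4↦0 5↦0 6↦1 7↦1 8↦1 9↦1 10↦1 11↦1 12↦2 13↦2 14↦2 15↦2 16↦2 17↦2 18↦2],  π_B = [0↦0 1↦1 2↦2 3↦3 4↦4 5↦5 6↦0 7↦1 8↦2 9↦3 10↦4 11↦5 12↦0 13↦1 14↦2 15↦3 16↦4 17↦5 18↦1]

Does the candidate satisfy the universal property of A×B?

Answer: NOT A VALID PRODUCT — |P|=19 ≠ |A|·|B|=18

Work:
|A|·|B| = 3·6 = 18;  |P| = 19
  → cardinalities differ; no bijection possible.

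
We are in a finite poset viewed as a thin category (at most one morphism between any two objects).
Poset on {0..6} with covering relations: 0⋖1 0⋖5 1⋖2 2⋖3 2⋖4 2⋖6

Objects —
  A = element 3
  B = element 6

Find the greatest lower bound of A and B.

Lower bounds of A=3 and B=6: {0,1,2}
  0 <= 2
  1 <= 2
  2 <= 2
glb = 2

Answer: A∧B = 2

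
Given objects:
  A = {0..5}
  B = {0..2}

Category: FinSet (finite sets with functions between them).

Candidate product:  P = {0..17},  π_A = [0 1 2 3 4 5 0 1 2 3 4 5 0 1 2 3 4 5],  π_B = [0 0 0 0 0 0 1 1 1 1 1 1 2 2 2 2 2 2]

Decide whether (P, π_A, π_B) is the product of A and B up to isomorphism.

|A|·|B| = 6·3 = 18;  |P| = 18
Check the pairing map k ↦ (π_A(k), π_B(k)):
  0 -> (0,0)
  1 -> (1,0)
  2 -> (2,0)
  3 -> (3,0)
  4 -> (4,0)
  5 -> (5,0)
  6 -> (0,1)
  7 -> (1,1)
  8 -> (2,1)
  9 -> (3,1)
  10 -> (4,1)
  11 -> (5,1)
  12 -> (0,2)
  13 -> (1,2)
  14 -> (2,2)
  15 -> (3,2)
  16 -> (4,2)
  17 -> (5,2)
distinct pairs in image: 18 / 18 needed
  → bijection onto A×B; projections well-typed.

Answer: VALID PRODUCT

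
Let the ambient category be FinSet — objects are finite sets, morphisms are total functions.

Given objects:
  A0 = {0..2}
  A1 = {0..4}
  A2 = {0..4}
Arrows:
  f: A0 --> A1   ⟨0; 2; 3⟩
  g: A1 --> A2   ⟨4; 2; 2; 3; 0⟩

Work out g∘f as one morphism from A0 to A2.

  0 f-->0 g-->4
  1 f-->2 g-->2
  2 f-->3 g-->3
⟦path⟧: ⟨4; 2; 3⟩

Answer: ⟨4; 2; 3⟩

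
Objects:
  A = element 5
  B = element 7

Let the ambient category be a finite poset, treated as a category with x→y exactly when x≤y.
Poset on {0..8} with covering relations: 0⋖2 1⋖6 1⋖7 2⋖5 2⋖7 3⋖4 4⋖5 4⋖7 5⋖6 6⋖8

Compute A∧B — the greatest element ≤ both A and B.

Answer: NO MEET EXISTS

Derivation:
Lower bounds of A=5 and B=7: {0,2,3,4}
  maximal lower bounds 2 and 4 are incomparable: neither 2⊑4 nor 4⊑2
→ no greatest lower bound exists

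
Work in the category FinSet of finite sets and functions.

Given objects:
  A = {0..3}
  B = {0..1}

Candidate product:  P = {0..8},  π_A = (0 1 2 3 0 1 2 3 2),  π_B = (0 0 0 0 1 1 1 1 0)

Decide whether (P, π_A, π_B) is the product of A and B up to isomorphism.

Answer: NOT A VALID PRODUCT — |P|=9 ≠ |A|·|B|=8

Derivation:
|A|·|B| = 4·2 = 8;  |P| = 9
  → cardinalities differ; no bijection possible.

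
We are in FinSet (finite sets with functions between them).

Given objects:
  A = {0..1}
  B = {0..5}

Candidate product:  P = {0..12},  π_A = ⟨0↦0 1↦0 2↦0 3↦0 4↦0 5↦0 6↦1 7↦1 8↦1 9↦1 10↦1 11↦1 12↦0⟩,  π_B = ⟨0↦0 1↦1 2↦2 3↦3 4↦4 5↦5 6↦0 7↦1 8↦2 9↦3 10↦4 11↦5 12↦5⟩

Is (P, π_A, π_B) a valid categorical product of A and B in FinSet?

|A|·|B| = 2·6 = 12;  |P| = 13
  → cardinalities differ; no bijection possible.

Answer: NOT A VALID PRODUCT — |P|=13 ≠ |A|·|B|=12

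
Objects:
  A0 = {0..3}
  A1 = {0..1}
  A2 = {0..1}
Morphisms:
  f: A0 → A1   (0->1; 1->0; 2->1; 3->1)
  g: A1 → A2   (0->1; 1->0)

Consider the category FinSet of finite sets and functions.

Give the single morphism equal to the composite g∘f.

  0 f→1 g→0
  1 f→0 g→1
  2 f→1 g→0
  3 f→1 g→0
composite: (0->0; 1->1; 2->0; 3->0)

Answer: (0->0; 1->1; 2->0; 3->0)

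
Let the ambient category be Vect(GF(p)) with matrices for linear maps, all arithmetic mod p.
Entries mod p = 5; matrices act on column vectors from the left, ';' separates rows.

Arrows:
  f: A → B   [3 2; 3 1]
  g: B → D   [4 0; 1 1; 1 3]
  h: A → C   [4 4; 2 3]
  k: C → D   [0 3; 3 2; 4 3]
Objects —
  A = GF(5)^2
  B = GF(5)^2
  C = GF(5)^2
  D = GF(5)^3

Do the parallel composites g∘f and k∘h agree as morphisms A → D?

Answer: DOES NOT COMMUTE

Derivation:
1) trace f;g:
  e0=⟨1,0⟩ f→⟨3,3⟩ g→⟨2,1,2⟩
  e1=⟨0,1⟩ f→⟨2,1⟩ g→⟨3,3,0⟩
  result₁ = [2 3; 1 3; 2 0]
2) trace h;k:
  e0=⟨1,0⟩ h→⟨4,2⟩ k→⟨1,1,2⟩
  e1=⟨0,1⟩ h→⟨4,3⟩ k→⟨4,3,0⟩
  result₂ = [1 4; 1 3; 2 0]
Equal? distinct morphisms ✗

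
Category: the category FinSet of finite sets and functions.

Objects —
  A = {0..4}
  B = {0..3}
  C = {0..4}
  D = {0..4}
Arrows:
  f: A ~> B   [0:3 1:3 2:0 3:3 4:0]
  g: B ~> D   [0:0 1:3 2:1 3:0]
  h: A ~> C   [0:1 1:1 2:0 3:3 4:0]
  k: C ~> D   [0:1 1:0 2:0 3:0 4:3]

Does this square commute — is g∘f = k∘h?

Along f;g (path 1):
  0 f~>3 g~>0
  1 f~>3 g~>0
  2 f~>0 g~>0
  3 f~>3 g~>0
  4 f~>0 g~>0
  result₁ = [0:0 1:0 2:0 3:0 4:0]
Along h;k (path 2):
  0 h~>1 k~>0
  1 h~>1 k~>0
  2 h~>0 k~>1
  3 h~>3 k~>0
  4 h~>0 k~>1
  result₂ = [0:0 1:0 2:1 3:0 4:1]
Equal? differ; not commutative

Answer: DOES NOT COMMUTE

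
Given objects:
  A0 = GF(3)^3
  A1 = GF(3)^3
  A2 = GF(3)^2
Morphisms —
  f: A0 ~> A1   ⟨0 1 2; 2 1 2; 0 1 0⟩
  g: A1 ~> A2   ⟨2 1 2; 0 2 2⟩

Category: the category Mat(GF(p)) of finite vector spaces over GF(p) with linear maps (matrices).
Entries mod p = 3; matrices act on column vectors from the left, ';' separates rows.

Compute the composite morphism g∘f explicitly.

  e0=(1,0,0) f~>(0,2,0) g~>(2,1)
  e1=(0,1,0) f~>(1,1,1) g~>(2,1)
  e2=(0,0,1) f~>(2,2,0) g~>(0,1)
result: ⟨2 2 0; 1 1 1⟩

Answer: ⟨2 2 0; 1 1 1⟩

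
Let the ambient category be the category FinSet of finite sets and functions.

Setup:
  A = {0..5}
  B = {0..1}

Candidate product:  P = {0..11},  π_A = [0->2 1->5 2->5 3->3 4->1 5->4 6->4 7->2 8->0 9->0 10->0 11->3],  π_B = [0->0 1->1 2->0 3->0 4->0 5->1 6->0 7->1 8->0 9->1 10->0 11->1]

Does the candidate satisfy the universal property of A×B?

Answer: NOT A VALID PRODUCT — duplicate pair at indices 8,10

Trace:
|A|·|B| = 6·2 = 12;  |P| = 12
Check the pairing map k ↦ (π_A(k), π_B(k)):
  0 -> (2,0)
  1 -> (5,1)
  2 -> (5,0)
  3 -> (3,0)
  4 -> (1,0)
  5 -> (4,1)
  6 -> (4,0)
  7 -> (2,1)
  8 -> (0,0)
  9 -> (0,1)
  10 -> (0,0)  ✗ repeats pair of k=8
  11 -> (3,1)
distinct pairs in image: 11 / 12 needed
  → (0,0) hit at k=8 and k=10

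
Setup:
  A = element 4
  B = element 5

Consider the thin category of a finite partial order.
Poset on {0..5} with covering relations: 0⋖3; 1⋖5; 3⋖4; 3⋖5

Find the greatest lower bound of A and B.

Answer: A∧B = 3

Trace:
Lower bounds of A=4 and B=5: {0,3}
  0 ⊑ 3
  3 ⊑ 3
glb = 3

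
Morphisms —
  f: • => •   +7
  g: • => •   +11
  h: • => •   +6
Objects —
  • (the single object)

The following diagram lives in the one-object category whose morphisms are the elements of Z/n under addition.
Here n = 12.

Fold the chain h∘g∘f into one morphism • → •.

  0 +7≡7 +11≡6 +6≡0  (mod 12)
composite: +0

Answer: +0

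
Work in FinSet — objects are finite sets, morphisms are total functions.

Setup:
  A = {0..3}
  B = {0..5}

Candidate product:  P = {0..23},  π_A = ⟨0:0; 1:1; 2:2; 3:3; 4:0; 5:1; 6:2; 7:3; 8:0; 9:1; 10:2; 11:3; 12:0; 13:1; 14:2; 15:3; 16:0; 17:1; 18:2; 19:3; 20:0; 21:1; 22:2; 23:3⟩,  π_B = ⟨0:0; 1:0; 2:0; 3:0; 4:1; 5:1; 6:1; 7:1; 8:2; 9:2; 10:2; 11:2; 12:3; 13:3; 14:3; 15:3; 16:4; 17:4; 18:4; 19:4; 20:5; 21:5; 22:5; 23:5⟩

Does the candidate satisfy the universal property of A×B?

|A|·|B| = 4·6 = 24;  |P| = 24
Check the pairing map k ↦ (π_A(k), π_B(k)):
  0 : (0,0)
  1 : (1,0)
  2 : (2,0)
  3 : (3,0)
  4 : (0,1)
  5 : (1,1)
  6 : (2,1)
  7 : (3,1)
  8 : (0,2)
  9 : (1,2)
  10 : (2,2)
  11 : (3,2)
  12 : (0,3)
  13 : (1,3)
  14 : (2,3)
  15 : (3,3)
  16 : (0,4)
  17 : (1,4)
  18 : (2,4)
  19 : (3,4)
  20 : (0,5)
  21 : (1,5)
  22 : (2,5)
  23 : (3,5)
distinct pairs in image: 24 / 24 needed
  → bijection onto A×B; projections well-typed.

Answer: VALID PRODUCT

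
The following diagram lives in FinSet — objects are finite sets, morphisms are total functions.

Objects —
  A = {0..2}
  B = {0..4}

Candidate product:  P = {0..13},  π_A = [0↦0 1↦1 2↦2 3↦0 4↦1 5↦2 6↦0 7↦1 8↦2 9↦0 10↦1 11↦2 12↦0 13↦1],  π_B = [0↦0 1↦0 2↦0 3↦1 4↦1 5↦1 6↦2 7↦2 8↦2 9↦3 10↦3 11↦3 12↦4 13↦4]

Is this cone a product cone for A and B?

Answer: NOT A VALID PRODUCT — |P|=14 ≠ |A|·|B|=15

Trace:
|A|·|B| = 3·5 = 15;  |P| = 14
  → cardinalities differ; no bijection possible.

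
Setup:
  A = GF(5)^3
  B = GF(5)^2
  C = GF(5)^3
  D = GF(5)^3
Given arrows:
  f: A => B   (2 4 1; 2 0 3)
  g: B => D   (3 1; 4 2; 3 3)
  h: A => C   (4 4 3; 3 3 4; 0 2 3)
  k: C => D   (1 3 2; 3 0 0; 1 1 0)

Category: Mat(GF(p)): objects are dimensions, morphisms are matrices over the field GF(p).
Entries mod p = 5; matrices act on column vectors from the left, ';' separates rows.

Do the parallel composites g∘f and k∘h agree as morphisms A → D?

Answer: DOES NOT COMMUTE

Trace:
Path 1 = f;g:
  e0=⟨1,0,0⟩ f=>⟨2,2⟩ g=>⟨3,2,2⟩
  e1=⟨0,1,0⟩ f=>⟨4,0⟩ g=>⟨2,1,2⟩
  e2=⟨0,0,1⟩ f=>⟨1,3⟩ g=>⟨1,0,2⟩
  composite₁ = (3 2 1; 2 1 0; 2 2 2)
Path 2 = h;k:
  e0=⟨1,0,0⟩ h=>⟨4,3,0⟩ k=>⟨3,2,2⟩
  e1=⟨0,1,0⟩ h=>⟨4,3,2⟩ k=>⟨2,2,2⟩
  e2=⟨0,0,1⟩ h=>⟨3,4,3⟩ k=>⟨1,4,2⟩
  composite₂ = (3 2 1; 2 2 4; 2 2 2)
Equal? differ; not commutative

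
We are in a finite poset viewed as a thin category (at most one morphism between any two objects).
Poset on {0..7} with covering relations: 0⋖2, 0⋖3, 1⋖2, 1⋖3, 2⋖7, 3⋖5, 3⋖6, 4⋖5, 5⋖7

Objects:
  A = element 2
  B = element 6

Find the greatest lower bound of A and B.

Common predecessors of 2,6: {0,1}
  maximal lower bounds 0 and 1 are incomparable: neither 0≤1 nor 1≤0
→ no greatest lower bound exists

Answer: NO MEET EXISTS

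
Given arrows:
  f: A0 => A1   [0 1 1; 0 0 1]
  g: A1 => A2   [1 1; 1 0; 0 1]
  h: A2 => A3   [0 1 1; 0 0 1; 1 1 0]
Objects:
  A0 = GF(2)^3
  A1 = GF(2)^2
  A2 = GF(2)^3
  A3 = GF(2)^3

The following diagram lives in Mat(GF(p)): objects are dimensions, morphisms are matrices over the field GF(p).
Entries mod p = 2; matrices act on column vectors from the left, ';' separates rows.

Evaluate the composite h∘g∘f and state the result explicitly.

  e0=⟨1,0,0⟩ f=>⟨0,0⟩ g=>⟨0,0,0⟩ h=>⟨0,0,0⟩
  e1=⟨0,1,0⟩ f=>⟨1,0⟩ g=>⟨1,1,0⟩ h=>⟨1,0,0⟩
  e2=⟨0,0,1⟩ f=>⟨1,1⟩ g=>⟨0,1,1⟩ h=>⟨0,1,1⟩
composite: [0 1 0; 0 0 1; 0 0 1]

Answer: [0 1 0; 0 0 1; 0 0 1]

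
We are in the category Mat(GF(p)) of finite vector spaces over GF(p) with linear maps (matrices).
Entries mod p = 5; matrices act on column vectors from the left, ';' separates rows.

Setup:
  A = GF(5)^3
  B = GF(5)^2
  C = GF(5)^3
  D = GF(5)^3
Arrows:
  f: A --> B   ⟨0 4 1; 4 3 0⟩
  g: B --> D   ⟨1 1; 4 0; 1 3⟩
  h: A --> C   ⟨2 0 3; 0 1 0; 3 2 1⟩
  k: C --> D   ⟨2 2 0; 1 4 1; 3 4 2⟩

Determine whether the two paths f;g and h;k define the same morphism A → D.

Along f;g (path 1):
  e0=(1,0,0) f-->(0,4) g-->(4,0,2)
  e1=(0,1,0) f-->(4,3) g-->(2,1,3)
  e2=(0,0,1) f-->(1,0) g-->(1,4,1)
  result₁ = ⟨4 2 1; 0 1 4; 2 3 1⟩
Along h;k (path 2):
  e0=(1,0,0) h-->(2,0,3) k-->(4,0,2)
  e1=(0,1,0) h-->(0,1,2) k-->(2,1,3)
  e2=(0,0,1) h-->(3,0,1) k-->(1,4,1)
  result₂ = ⟨4 2 1; 0 1 4; 2 3 1⟩
Equal? YES — commutes

Answer: COMMUTES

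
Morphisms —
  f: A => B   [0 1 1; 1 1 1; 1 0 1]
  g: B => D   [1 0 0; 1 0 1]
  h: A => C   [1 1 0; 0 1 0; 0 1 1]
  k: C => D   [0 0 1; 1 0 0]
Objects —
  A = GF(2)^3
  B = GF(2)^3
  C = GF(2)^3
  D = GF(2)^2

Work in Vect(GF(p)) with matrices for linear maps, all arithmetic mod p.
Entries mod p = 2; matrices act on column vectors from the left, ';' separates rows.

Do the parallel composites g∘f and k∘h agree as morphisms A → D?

Path 1 = f;g:
  e0=(1,0,0) f=>(0,1,1) g=>(0,1)
  e1=(0,1,0) f=>(1,1,0) g=>(1,1)
  e2=(0,0,1) f=>(1,1,1) g=>(1,0)
  composite₁ = [0 1 1; 1 1 0]
Path 2 = h;k:
  e0=(1,0,0) h=>(1,0,0) k=>(0,1)
  e1=(0,1,0) h=>(1,1,1) k=>(1,1)
  e2=(0,0,1) h=>(0,0,1) k=>(1,0)
  composite₂ = [0 1 1; 1 1 0]
Equal? same morphism ✓

Answer: COMMUTES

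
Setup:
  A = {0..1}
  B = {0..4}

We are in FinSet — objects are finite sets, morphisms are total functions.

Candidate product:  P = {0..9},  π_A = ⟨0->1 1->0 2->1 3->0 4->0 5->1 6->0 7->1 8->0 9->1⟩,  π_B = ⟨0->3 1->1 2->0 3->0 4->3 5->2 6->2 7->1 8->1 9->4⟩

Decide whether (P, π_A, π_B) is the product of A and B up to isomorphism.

Answer: NOT A VALID PRODUCT — duplicate pair at indices 8,1

Trace:
|A|·|B| = 2·5 = 10;  |P| = 10
Check the pairing map k ↦ (π_A(k), π_B(k)):
  0 -> (1,3)
  1 -> (0,1)
  2 -> (1,0)
  3 -> (0,0)
  4 -> (0,3)
  5 -> (1,2)
  6 -> (0,2)
  7 -> (1,1)
  8 -> (0,1)  ✗ repeats pair of k=1
  9 -> (1,4)
distinct pairs in image: 9 / 10 needed
  → (0,1) hit at k=1 and k=8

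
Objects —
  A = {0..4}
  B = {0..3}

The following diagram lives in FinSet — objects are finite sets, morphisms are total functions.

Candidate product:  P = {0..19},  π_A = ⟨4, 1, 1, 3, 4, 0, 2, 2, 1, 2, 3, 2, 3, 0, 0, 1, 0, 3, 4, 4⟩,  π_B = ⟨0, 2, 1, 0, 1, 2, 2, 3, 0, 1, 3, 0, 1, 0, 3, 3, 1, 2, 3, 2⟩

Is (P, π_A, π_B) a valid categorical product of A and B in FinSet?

Answer: VALID PRODUCT

Trace:
|A|·|B| = 5·4 = 20;  |P| = 20
Check the pairing map k ↦ (π_A(k), π_B(k)):
  0 ↦ (4,0)
  1 ↦ (1,2)
  2 ↦ (1,1)
  3 ↦ (3,0)
  4 ↦ (4,1)
  5 ↦ (0,2)
  6 ↦ (2,2)
  7 ↦ (2,3)
  8 ↦ (1,0)
  9 ↦ (2,1)
  10 ↦ (3,3)
  11 ↦ (2,0)
  12 ↦ (3,1)
  13 ↦ (0,0)
  14 ↦ (0,3)
  15 ↦ (1,3)
  16 ↦ (0,1)
  17 ↦ (3,2)
  18 ↦ (4,3)
  19 ↦ (4,2)
distinct pairs in image: 20 / 20 needed
  → bijection onto A×B; projections well-typed.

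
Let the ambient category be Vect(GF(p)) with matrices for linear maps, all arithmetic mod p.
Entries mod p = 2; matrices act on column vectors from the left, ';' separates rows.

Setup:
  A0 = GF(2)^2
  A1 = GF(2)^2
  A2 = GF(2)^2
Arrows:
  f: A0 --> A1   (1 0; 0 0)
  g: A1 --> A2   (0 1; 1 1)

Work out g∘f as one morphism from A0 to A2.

  e0=[1,0] f-->[1,0] g-->[0,1]
  e1=[0,1] f-->[0,0] g-->[0,0]
composite: (0 0; 1 0)

Answer: (0 0; 1 0)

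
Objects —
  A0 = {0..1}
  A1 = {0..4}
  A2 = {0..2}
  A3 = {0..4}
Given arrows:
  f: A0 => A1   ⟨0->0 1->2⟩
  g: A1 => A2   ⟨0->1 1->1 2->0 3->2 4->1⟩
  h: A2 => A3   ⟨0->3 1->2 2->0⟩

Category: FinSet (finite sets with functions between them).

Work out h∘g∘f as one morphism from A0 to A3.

  0 f=>0 g=>1 h=>2
  1 f=>2 g=>0 h=>3
composite: ⟨0->2 1->3⟩

Answer: ⟨0->2 1->3⟩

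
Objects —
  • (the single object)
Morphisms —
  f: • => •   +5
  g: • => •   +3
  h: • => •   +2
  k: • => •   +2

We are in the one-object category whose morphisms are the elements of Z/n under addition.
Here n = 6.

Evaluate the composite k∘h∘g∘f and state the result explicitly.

Answer: +0

Work:
  0 +5≡5 +3≡2 +2≡4 +2≡0  (mod 6)
result: +0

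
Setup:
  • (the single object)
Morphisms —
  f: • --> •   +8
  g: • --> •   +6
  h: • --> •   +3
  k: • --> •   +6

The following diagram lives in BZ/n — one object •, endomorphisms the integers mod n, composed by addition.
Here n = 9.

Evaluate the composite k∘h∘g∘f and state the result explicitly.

Answer: +5

Derivation:
  0 +8≡8 +6≡5 +3≡8 +6≡5  (mod 9)
result: +5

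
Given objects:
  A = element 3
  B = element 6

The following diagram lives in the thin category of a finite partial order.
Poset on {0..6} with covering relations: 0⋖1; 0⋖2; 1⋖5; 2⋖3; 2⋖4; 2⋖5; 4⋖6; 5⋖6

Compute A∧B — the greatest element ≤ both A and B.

Answer: A∧B = 2

Trace:
{x : x≤A ∧ x≤B} = {0,2}  (A=3, B=6)
  0 ≤ 2
  2 ≤ 2
glb = 2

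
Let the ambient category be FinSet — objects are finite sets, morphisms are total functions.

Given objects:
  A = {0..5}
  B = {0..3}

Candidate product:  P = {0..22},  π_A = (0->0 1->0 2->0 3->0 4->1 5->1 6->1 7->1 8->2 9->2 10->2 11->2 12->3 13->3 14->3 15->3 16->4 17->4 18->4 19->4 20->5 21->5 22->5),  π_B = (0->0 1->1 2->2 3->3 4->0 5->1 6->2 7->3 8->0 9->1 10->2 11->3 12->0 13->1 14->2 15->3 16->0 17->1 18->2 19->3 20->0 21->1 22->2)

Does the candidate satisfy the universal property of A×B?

|A|·|B| = 6·4 = 24;  |P| = 23
  → cardinalities differ; no bijection possible.

Answer: NOT A VALID PRODUCT — |P|=23 ≠ |A|·|B|=24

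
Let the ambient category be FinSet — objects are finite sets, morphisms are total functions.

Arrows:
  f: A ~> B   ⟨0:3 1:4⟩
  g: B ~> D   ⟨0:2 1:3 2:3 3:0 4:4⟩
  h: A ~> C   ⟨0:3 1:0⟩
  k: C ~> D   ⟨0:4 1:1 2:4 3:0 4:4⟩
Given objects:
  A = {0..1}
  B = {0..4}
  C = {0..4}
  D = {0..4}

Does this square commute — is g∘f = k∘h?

Answer: COMMUTES

Derivation:
1) trace f;g:
  0 f~>3 g~>0
  1 f~>4 g~>4
  composite₁ = ⟨0:0 1:4⟩
2) trace h;k:
  0 h~>3 k~>0
  1 h~>0 k~>4
  composite₂ = ⟨0:0 1:4⟩
Equal? YES — commutes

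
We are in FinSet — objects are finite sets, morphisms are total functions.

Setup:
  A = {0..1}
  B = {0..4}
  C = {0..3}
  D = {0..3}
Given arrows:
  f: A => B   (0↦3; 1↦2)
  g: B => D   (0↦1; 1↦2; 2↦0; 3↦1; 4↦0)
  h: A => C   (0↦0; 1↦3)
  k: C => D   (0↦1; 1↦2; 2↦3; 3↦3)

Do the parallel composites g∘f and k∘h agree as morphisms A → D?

Along f;g (path 1):
  0 f=>3 g=>1
  1 f=>2 g=>0
  ⟦path⟧₁ = (0↦1; 1↦0)
Along h;k (path 2):
  0 h=>0 k=>1
  1 h=>3 k=>3
  ⟦path⟧₂ = (0↦1; 1↦3)
Equal? differ; not commutative

Answer: DOES NOT COMMUTE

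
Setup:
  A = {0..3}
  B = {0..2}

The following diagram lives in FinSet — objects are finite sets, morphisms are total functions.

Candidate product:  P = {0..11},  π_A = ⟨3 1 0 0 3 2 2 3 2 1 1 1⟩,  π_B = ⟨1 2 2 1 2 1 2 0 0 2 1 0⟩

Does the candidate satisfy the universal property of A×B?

Answer: NOT A VALID PRODUCT — duplicate pair at indices 1,9

Work:
|A|·|B| = 4·3 = 12;  |P| = 12
Check the pairing map k ↦ (π_A(k), π_B(k)):
  0 -> (3,1)
  1 -> (1,2)
  2 -> (0,2)
  3 -> (0,1)
  4 -> (3,2)
  5 -> (2,1)
  6 -> (2,2)
  7 -> (3,0)
  8 -> (2,0)
  9 -> (1,2)  ✗ repeats pair of k=1
  10 -> (1,1)
  11 -> (1,0)
distinct pairs in image: 11 / 12 needed
  → (1,2) hit at k=1 and k=9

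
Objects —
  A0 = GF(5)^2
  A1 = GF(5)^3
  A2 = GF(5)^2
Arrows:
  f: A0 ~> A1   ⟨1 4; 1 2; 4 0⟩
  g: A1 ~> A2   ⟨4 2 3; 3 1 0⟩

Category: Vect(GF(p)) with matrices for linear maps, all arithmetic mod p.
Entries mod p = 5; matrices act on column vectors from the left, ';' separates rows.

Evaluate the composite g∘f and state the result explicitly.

Answer: ⟨3 0; 4 4⟩

Trace:
  e0=[1,0] f~>[1,1,4] g~>[3,4]
  e1=[0,1] f~>[4,2,0] g~>[0,4]
⟦path⟧: ⟨3 0; 4 4⟩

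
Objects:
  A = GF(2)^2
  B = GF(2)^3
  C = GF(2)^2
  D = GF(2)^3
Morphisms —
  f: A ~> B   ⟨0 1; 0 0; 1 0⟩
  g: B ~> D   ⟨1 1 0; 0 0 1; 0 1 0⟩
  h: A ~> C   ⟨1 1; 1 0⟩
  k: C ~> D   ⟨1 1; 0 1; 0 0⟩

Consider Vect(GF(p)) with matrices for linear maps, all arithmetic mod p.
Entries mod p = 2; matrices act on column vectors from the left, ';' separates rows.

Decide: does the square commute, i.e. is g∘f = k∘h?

1) trace f;g:
  e0=[1,0] f~>[0,0,1] g~>[0,1,0]
  e1=[0,1] f~>[1,0,0] g~>[1,0,0]
  ⟦path⟧₁ = ⟨0 1; 1 0; 0 0⟩
2) trace h;k:
  e0=[1,0] h~>[1,1] k~>[0,1,0]
  e1=[0,1] h~>[1,0] k~>[1,0,0]
  ⟦path⟧₂ = ⟨0 1; 1 0; 0 0⟩
Equal? YES — commutes

Answer: COMMUTES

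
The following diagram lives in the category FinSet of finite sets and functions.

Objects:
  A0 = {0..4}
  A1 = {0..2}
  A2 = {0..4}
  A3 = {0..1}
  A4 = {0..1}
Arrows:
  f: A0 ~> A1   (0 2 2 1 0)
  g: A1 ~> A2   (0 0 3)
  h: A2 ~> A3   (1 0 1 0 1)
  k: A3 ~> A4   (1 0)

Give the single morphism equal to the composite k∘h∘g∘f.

Answer: (0 1 1 0 0)

Trace:
  0 f~>0 g~>0 h~>1 k~>0
  1 f~>2 g~>3 h~>0 k~>1
  2 f~>2 g~>3 h~>0 k~>1
  3 f~>1 g~>0 h~>1 k~>0
  4 f~>0 g~>0 h~>1 k~>0
⟦path⟧: (0 1 1 0 0)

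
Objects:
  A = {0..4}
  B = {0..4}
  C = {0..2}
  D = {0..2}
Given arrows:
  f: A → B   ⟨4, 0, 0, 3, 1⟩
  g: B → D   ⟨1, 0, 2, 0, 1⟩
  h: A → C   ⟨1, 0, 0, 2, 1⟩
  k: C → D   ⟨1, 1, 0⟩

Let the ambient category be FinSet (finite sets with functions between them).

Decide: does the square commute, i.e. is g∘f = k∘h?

Path 1 = f;g:
  0 f→4 g→1
  1 f→0 g→1
  2 f→0 g→1
  3 f→3 g→0
  4 f→1 g→0
  composite₁ = ⟨1, 1, 1, 0, 0⟩
Path 2 = h;k:
  0 h→1 k→1
  1 h→0 k→1
  2 h→0 k→1
  3 h→2 k→0
  4 h→1 k→1
  composite₂ = ⟨1, 1, 1, 0, 1⟩
Equal? distinct morphisms ✗

Answer: DOES NOT COMMUTE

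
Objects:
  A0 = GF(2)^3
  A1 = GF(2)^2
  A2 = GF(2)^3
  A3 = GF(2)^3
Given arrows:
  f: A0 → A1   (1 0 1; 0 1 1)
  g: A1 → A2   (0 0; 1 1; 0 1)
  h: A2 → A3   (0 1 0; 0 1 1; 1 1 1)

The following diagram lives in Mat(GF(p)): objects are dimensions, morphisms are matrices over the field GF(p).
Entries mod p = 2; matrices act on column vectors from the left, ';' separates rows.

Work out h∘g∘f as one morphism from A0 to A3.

  e0=⟨1,0,0⟩ f→⟨1,0⟩ g→⟨0,1,0⟩ h→⟨1,1,1⟩
  e1=⟨0,1,0⟩ f→⟨0,1⟩ g→⟨0,1,1⟩ h→⟨1,0,0⟩
  e2=⟨0,0,1⟩ f→⟨1,1⟩ g→⟨0,0,1⟩ h→⟨0,1,1⟩
⟦path⟧: (1 1 0; 1 0 1; 1 0 1)

Answer: (1 1 0; 1 0 1; 1 0 1)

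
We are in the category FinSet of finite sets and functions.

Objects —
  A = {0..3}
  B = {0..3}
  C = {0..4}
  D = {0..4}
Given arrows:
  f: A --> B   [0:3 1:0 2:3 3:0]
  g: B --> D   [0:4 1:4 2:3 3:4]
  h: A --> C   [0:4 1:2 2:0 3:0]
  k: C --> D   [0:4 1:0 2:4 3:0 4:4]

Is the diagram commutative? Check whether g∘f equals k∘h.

Path 1 = f;g:
  0 f-->3 g-->4
  1 f-->0 g-->4
  2 f-->3 g-->4
  3 f-->0 g-->4
  result₁ = [0:4 1:4 2:4 3:4]
Path 2 = h;k:
  0 h-->4 k-->4
  1 h-->2 k-->4
  2 h-->0 k-->4
  3 h-->0 k-->4
  result₂ = [0:4 1:4 2:4 3:4]
Equal? YES — commutes

Answer: COMMUTES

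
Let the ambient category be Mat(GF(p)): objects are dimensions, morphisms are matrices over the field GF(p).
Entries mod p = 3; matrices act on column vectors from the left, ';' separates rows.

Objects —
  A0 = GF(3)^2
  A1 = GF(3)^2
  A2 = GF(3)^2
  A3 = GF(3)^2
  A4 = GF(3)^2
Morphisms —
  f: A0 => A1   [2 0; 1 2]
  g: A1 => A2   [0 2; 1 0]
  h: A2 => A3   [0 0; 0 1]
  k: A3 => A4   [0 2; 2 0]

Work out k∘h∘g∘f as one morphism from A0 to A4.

Answer: [1 0; 0 0]

Work:
  e0=[1,0] f=>[2,1] g=>[2,2] h=>[0,2] k=>[1,0]
  e1=[0,1] f=>[0,2] g=>[1,0] h=>[0,0] k=>[0,0]
⟦path⟧: [1 0; 0 0]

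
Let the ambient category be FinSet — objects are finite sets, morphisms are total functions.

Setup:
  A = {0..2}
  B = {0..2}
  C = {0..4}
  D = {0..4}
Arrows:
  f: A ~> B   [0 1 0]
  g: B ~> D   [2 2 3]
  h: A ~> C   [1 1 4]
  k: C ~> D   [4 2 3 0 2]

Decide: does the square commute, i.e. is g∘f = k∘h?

Path 1 = f;g:
  0 f~>0 g~>2
  1 f~>1 g~>2
  2 f~>0 g~>2
  composite₁ = [2 2 2]
Path 2 = h;k:
  0 h~>1 k~>2
  1 h~>1 k~>2
  2 h~>4 k~>2
  composite₂ = [2 2 2]
Equal? YES — commutes

Answer: COMMUTES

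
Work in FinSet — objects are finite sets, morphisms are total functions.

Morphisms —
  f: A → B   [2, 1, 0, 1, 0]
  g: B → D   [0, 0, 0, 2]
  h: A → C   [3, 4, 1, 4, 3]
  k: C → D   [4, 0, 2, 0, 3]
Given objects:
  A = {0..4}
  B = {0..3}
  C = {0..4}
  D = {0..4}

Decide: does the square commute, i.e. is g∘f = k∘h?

Answer: DOES NOT COMMUTE

Work:
Path 1 = f;g:
  0 f→2 g→0
  1 f→1 g→0
  2 f→0 g→0
  3 f→1 g→0
  4 f→0 g→0
  ⟦path⟧₁ = [0, 0, 0, 0, 0]
Path 2 = h;k:
  0 h→3 k→0
  1 h→4 k→3
  2 h→1 k→0
  3 h→4 k→3
  4 h→3 k→0
  ⟦path⟧₂ = [0, 3, 0, 3, 0]
Equal? NO — does not commute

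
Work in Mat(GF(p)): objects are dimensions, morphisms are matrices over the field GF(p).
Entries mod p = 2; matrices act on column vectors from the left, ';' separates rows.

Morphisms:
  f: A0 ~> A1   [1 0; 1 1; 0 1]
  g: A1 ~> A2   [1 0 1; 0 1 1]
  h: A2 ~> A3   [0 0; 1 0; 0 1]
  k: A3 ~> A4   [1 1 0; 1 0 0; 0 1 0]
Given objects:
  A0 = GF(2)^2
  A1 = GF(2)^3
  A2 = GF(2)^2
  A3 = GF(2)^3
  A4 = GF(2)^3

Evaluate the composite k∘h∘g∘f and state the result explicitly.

Answer: [1 1; 0 0; 1 1]

Derivation:
  e0=⟨1,0⟩ f~>⟨1,1,0⟩ g~>⟨1,1⟩ h~>⟨0,1,1⟩ k~>⟨1,0,1⟩
  e1=⟨0,1⟩ f~>⟨0,1,1⟩ g~>⟨1,0⟩ h~>⟨0,1,0⟩ k~>⟨1,0,1⟩
composite: [1 1; 0 0; 1 1]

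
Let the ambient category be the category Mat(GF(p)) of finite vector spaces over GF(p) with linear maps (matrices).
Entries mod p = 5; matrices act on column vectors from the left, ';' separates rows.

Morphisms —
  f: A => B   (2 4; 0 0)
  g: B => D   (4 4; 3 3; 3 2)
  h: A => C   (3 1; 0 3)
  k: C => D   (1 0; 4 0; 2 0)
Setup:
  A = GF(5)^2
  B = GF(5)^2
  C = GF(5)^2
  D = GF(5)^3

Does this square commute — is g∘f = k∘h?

Answer: DOES NOT COMMUTE

Trace:
1) trace f;g:
  e0=⟨1,0⟩ f=>⟨2,0⟩ g=>⟨3,1,1⟩
  e1=⟨0,1⟩ f=>⟨4,0⟩ g=>⟨1,2,2⟩
  result₁ = (3 1; 1 2; 1 2)
2) trace h;k:
  e0=⟨1,0⟩ h=>⟨3,0⟩ k=>⟨3,2,1⟩
  e1=⟨0,1⟩ h=>⟨1,3⟩ k=>⟨1,4,2⟩
  result₂ = (3 1; 2 4; 1 2)
Equal? NO — does not commute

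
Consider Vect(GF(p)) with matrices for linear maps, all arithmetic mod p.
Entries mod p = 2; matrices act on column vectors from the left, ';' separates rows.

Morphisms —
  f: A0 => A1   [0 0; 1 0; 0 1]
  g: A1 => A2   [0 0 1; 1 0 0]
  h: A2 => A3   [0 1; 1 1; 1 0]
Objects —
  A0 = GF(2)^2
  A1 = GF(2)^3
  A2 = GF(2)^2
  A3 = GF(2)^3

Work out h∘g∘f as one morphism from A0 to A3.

  e0=[1,0] f=>[0,1,0] g=>[0,0] h=>[0,0,0]
  e1=[0,1] f=>[0,0,1] g=>[1,0] h=>[0,1,1]
⟦path⟧: [0 0; 0 1; 0 1]

Answer: [0 0; 0 1; 0 1]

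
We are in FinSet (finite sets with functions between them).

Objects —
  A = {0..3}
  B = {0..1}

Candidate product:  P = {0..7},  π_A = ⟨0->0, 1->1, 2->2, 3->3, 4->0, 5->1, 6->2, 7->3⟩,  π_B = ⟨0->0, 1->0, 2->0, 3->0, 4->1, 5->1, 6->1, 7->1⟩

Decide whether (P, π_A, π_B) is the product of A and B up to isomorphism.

|A|·|B| = 4·2 = 8;  |P| = 8
Check the pairing map k ↦ (π_A(k), π_B(k)):
  0 -> (0,0)
  1 -> (1,0)
  2 -> (2,0)
  3 -> (3,0)
  4 -> (0,1)
  5 -> (1,1)
  6 -> (2,1)
  7 -> (3,1)
distinct pairs in image: 8 / 8 needed
  → bijection onto A×B; projections well-typed.

Answer: VALID PRODUCT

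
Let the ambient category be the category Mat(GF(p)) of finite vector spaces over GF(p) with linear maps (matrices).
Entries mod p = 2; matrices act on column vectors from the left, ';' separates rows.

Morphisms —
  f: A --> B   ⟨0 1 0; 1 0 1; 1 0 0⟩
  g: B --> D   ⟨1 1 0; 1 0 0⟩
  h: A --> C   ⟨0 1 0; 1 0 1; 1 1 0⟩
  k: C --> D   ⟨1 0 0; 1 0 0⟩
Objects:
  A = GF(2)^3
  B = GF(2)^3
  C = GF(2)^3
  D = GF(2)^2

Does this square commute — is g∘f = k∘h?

1) trace f;g:
  e0=⟨1,0,0⟩ f-->⟨0,1,1⟩ g-->⟨1,0⟩
  e1=⟨0,1,0⟩ f-->⟨1,0,0⟩ g-->⟨1,1⟩
  e2=⟨0,0,1⟩ f-->⟨0,1,0⟩ g-->⟨1,0⟩
  composite₁ = ⟨1 1 1; 0 1 0⟩
2) trace h;k:
  e0=⟨1,0,0⟩ h-->⟨0,1,1⟩ k-->⟨0,0⟩
  e1=⟨0,1,0⟩ h-->⟨1,0,1⟩ k-->⟨1,1⟩
  e2=⟨0,0,1⟩ h-->⟨0,1,0⟩ k-->⟨0,0⟩
  composite₂ = ⟨0 1 0; 0 1 0⟩
Equal? differ; not commutative

Answer: DOES NOT COMMUTE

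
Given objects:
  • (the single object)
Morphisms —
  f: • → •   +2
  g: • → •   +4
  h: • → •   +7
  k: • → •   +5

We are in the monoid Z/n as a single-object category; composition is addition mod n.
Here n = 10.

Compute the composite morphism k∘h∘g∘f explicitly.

  0 +2≡2 +4≡6 +7≡3 +5≡8  (mod 10)
⟦path⟧: +8

Answer: +8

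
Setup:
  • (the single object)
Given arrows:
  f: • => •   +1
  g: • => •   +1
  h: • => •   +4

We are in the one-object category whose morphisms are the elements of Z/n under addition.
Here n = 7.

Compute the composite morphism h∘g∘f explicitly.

Answer: +6

Work:
  0 +1≡1 +1≡2 +4≡6  (mod 7)
result: +6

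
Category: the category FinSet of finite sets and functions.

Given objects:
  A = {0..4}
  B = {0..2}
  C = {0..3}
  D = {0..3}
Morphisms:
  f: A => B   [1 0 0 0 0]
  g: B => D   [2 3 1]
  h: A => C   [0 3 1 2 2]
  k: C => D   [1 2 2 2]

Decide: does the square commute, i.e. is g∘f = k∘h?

Answer: DOES NOT COMMUTE

Work:
Path 1 = f;g:
  0 f=>1 g=>3
  1 f=>0 g=>2
  2 f=>0 g=>2
  3 f=>0 g=>2
  4 f=>0 g=>2
  composite₁ = [3 2 2 2 2]
Path 2 = h;k:
  0 h=>0 k=>1
  1 h=>3 k=>2
  2 h=>1 k=>2
  3 h=>2 k=>2
  4 h=>2 k=>2
  composite₂ = [1 2 2 2 2]
Equal? differ; not commutative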